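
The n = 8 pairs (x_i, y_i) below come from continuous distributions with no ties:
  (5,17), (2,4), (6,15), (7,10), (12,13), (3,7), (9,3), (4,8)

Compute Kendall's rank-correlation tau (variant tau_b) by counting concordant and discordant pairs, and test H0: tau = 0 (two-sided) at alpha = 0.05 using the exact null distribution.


Step 1: Enumerate the 28 unordered pairs (i,j) with i<j and classify each by sign(x_j-x_i) * sign(y_j-y_i).
  (1,2):dx=-3,dy=-13->C; (1,3):dx=+1,dy=-2->D; (1,4):dx=+2,dy=-7->D; (1,5):dx=+7,dy=-4->D
  (1,6):dx=-2,dy=-10->C; (1,7):dx=+4,dy=-14->D; (1,8):dx=-1,dy=-9->C; (2,3):dx=+4,dy=+11->C
  (2,4):dx=+5,dy=+6->C; (2,5):dx=+10,dy=+9->C; (2,6):dx=+1,dy=+3->C; (2,7):dx=+7,dy=-1->D
  (2,8):dx=+2,dy=+4->C; (3,4):dx=+1,dy=-5->D; (3,5):dx=+6,dy=-2->D; (3,6):dx=-3,dy=-8->C
  (3,7):dx=+3,dy=-12->D; (3,8):dx=-2,dy=-7->C; (4,5):dx=+5,dy=+3->C; (4,6):dx=-4,dy=-3->C
  (4,7):dx=+2,dy=-7->D; (4,8):dx=-3,dy=-2->C; (5,6):dx=-9,dy=-6->C; (5,7):dx=-3,dy=-10->C
  (5,8):dx=-8,dy=-5->C; (6,7):dx=+6,dy=-4->D; (6,8):dx=+1,dy=+1->C; (7,8):dx=-5,dy=+5->D
Step 2: C = 17, D = 11, total pairs = 28.
Step 3: tau = (C - D)/(n(n-1)/2) = (17 - 11)/28 = 0.214286.
Step 4: Exact two-sided p-value (enumerate n! = 40320 permutations of y under H0): p = 0.548413.
Step 5: alpha = 0.05. fail to reject H0.

tau_b = 0.2143 (C=17, D=11), p = 0.548413, fail to reject H0.


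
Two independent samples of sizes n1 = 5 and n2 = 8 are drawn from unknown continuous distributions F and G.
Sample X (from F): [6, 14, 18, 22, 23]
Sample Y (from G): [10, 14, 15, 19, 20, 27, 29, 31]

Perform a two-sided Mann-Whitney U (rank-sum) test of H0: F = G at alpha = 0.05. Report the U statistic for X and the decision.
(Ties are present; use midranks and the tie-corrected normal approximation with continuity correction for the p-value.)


Step 1: Combine and sort all 13 observations; assign midranks.
sorted (value, group): (6,X), (10,Y), (14,X), (14,Y), (15,Y), (18,X), (19,Y), (20,Y), (22,X), (23,X), (27,Y), (29,Y), (31,Y)
ranks: 6->1, 10->2, 14->3.5, 14->3.5, 15->5, 18->6, 19->7, 20->8, 22->9, 23->10, 27->11, 29->12, 31->13
Step 2: Rank sum for X: R1 = 1 + 3.5 + 6 + 9 + 10 = 29.5.
Step 3: U_X = R1 - n1(n1+1)/2 = 29.5 - 5*6/2 = 29.5 - 15 = 14.5.
       U_Y = n1*n2 - U_X = 40 - 14.5 = 25.5.
Step 4: Ties are present, so use the tie-corrected normal approximation (with continuity correction) for the p-value.
Step 5: p-value = 0.463600; compare to alpha = 0.05. fail to reject H0.

U_X = 14.5, p = 0.463600, fail to reject H0 at alpha = 0.05.


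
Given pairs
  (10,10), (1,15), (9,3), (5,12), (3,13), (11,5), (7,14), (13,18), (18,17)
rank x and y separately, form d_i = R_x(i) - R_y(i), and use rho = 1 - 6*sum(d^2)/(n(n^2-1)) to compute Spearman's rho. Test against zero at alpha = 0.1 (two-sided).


Step 1: Rank x and y separately (midranks; no ties here).
rank(x): 10->6, 1->1, 9->5, 5->3, 3->2, 11->7, 7->4, 13->8, 18->9
rank(y): 10->3, 15->7, 3->1, 12->4, 13->5, 5->2, 14->6, 18->9, 17->8
Step 2: d_i = R_x(i) - R_y(i); compute d_i^2.
  (6-3)^2=9, (1-7)^2=36, (5-1)^2=16, (3-4)^2=1, (2-5)^2=9, (7-2)^2=25, (4-6)^2=4, (8-9)^2=1, (9-8)^2=1
sum(d^2) = 102.
Step 3: rho = 1 - 6*102 / (9*(9^2 - 1)) = 1 - 612/720 = 0.150000.
Step 4: Under H0, t = rho * sqrt((n-2)/(1-rho^2)) = 0.4014 ~ t(7).
Step 5: Two-sided p-value from the t-distribution with 7 df = 0.700094.
Step 6: alpha = 0.1. fail to reject H0.

rho = 0.1500, p = 0.700094, fail to reject H0 at alpha = 0.1.


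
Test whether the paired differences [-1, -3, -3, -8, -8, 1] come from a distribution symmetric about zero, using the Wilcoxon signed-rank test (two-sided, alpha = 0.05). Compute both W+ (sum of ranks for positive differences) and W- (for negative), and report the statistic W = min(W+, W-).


Step 1: Drop any zero differences (none here) and take |d_i|.
|d| = [1, 3, 3, 8, 8, 1]
Step 2: Midrank |d_i| (ties get averaged ranks).
ranks: |1|->1.5, |3|->3.5, |3|->3.5, |8|->5.5, |8|->5.5, |1|->1.5
Step 3: Attach original signs; sum ranks with positive sign and with negative sign.
W+ = 1.5 = 1.5
W- = 1.5 + 3.5 + 3.5 + 5.5 + 5.5 = 19.5
(Check: W+ + W- = 21 should equal n(n+1)/2 = 21.)
Step 4: Test statistic W = min(W+, W-) = 1.5.
Step 5: Ties in |d|, so use the tie-corrected normal approximation.
        E[W] = n(n+1)/4 = 6*7/4 = 10.5.
        Tie groups: |d|=1 (t=2), |d|=3 (t=2), |d|=8 (t=2); sum(t^3 - t) = 18.
        Var[W] = n(n+1)(2n+1)/24 - sum(t^3-t)/48 = 546/24 - 18/48 = 22.375.
        z = (W - E[W]) / sqrt(Var[W]) = (1.5 - 10.5) / 4.7302 = -1.9027.
        Two-sided p = 2*Phi(z) = 0.057085.
Step 6: alpha = 0.05. fail to reject H0.

W+ = 1.5, W- = 19.5, W = min = 1.5, p = 0.057085, fail to reject H0.


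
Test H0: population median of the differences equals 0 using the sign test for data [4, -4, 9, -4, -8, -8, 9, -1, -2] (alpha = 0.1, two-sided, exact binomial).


Step 1: Discard zero differences. Original n = 9; n_eff = number of nonzero differences = 9.
Nonzero differences (with sign): +4, -4, +9, -4, -8, -8, +9, -1, -2
Step 2: Count signs: positive = 3, negative = 6.
Step 3: Under H0: P(positive) = 0.5, so the number of positives S ~ Bin(9, 0.5).
Step 4: Two-sided exact p-value = sum of Bin(9,0.5) probabilities at or below the observed probability = 0.507812.
Step 5: alpha = 0.1. fail to reject H0.

n_eff = 9, pos = 3, neg = 6, p = 0.507812, fail to reject H0.


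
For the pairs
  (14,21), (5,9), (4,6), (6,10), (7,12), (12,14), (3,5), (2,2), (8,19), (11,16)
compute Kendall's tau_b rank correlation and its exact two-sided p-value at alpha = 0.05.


Step 1: Enumerate the 45 unordered pairs (i,j) with i<j and classify each by sign(x_j-x_i) * sign(y_j-y_i).
  (1,2):dx=-9,dy=-12->C; (1,3):dx=-10,dy=-15->C; (1,4):dx=-8,dy=-11->C; (1,5):dx=-7,dy=-9->C
  (1,6):dx=-2,dy=-7->C; (1,7):dx=-11,dy=-16->C; (1,8):dx=-12,dy=-19->C; (1,9):dx=-6,dy=-2->C
  (1,10):dx=-3,dy=-5->C; (2,3):dx=-1,dy=-3->C; (2,4):dx=+1,dy=+1->C; (2,5):dx=+2,dy=+3->C
  (2,6):dx=+7,dy=+5->C; (2,7):dx=-2,dy=-4->C; (2,8):dx=-3,dy=-7->C; (2,9):dx=+3,dy=+10->C
  (2,10):dx=+6,dy=+7->C; (3,4):dx=+2,dy=+4->C; (3,5):dx=+3,dy=+6->C; (3,6):dx=+8,dy=+8->C
  (3,7):dx=-1,dy=-1->C; (3,8):dx=-2,dy=-4->C; (3,9):dx=+4,dy=+13->C; (3,10):dx=+7,dy=+10->C
  (4,5):dx=+1,dy=+2->C; (4,6):dx=+6,dy=+4->C; (4,7):dx=-3,dy=-5->C; (4,8):dx=-4,dy=-8->C
  (4,9):dx=+2,dy=+9->C; (4,10):dx=+5,dy=+6->C; (5,6):dx=+5,dy=+2->C; (5,7):dx=-4,dy=-7->C
  (5,8):dx=-5,dy=-10->C; (5,9):dx=+1,dy=+7->C; (5,10):dx=+4,dy=+4->C; (6,7):dx=-9,dy=-9->C
  (6,8):dx=-10,dy=-12->C; (6,9):dx=-4,dy=+5->D; (6,10):dx=-1,dy=+2->D; (7,8):dx=-1,dy=-3->C
  (7,9):dx=+5,dy=+14->C; (7,10):dx=+8,dy=+11->C; (8,9):dx=+6,dy=+17->C; (8,10):dx=+9,dy=+14->C
  (9,10):dx=+3,dy=-3->D
Step 2: C = 42, D = 3, total pairs = 45.
Step 3: tau = (C - D)/(n(n-1)/2) = (42 - 3)/45 = 0.866667.
Step 4: Exact two-sided p-value (enumerate n! = 3628800 permutations of y under H0): p = 0.000115.
Step 5: alpha = 0.05. reject H0.

tau_b = 0.8667 (C=42, D=3), p = 0.000115, reject H0.


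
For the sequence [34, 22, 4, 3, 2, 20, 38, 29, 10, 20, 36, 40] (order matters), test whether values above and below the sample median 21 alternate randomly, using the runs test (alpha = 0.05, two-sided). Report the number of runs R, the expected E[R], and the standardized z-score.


Step 1: Compute median = 21; label A = above, B = below.
Labels in order: AABBBBAABBAA  (n_A = 6, n_B = 6)
Step 2: Count runs R = 5.
Step 3: Under H0 (random ordering), E[R] = 2*n_A*n_B/(n_A+n_B) + 1 = 2*6*6/12 + 1 = 7.0000.
        Var[R] = 2*n_A*n_B*(2*n_A*n_B - n_A - n_B) / ((n_A+n_B)^2 * (n_A+n_B-1)) = 4320/1584 = 2.7273.
        SD[R] = 1.6514.
Step 4: Continuity-corrected z = (R + 0.5 - E[R]) / SD[R] = (5 + 0.5 - 7.0000) / 1.6514 = -0.9083.
Step 5: Two-sided p-value via normal approximation = 2*(1 - Phi(|z|)) = 0.363722.
Step 6: alpha = 0.05. fail to reject H0.

R = 5, z = -0.9083, p = 0.363722, fail to reject H0.


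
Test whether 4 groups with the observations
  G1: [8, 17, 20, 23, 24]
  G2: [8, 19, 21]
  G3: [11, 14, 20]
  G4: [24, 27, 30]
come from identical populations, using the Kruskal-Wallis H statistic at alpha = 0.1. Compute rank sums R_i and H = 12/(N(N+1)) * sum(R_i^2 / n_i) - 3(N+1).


Step 1: Combine all N = 14 observations and assign midranks.
sorted (value, group, rank): (8,G1,1.5), (8,G2,1.5), (11,G3,3), (14,G3,4), (17,G1,5), (19,G2,6), (20,G1,7.5), (20,G3,7.5), (21,G2,9), (23,G1,10), (24,G1,11.5), (24,G4,11.5), (27,G4,13), (30,G4,14)
Step 2: Sum ranks within each group.
R_1 = 35.5 (n_1 = 5)
R_2 = 16.5 (n_2 = 3)
R_3 = 14.5 (n_3 = 3)
R_4 = 38.5 (n_4 = 3)
Step 3: H = 12/(N(N+1)) * sum(R_i^2/n_i) - 3(N+1)
     = 12/(14*15) * (35.5^2/5 + 16.5^2/3 + 14.5^2/3 + 38.5^2/3) - 3*15
     = 0.057143 * 906.967 - 45
     = 6.826667.
Step 4: Ties present; correction factor C = 1 - 18/(14^3 - 14) = 0.993407. Corrected H = 6.826667 / 0.993407 = 6.871976.
Step 5: Under H0, H ~ chi^2(3); p-value = 0.076092.
Step 6: alpha = 0.1. reject H0.

H = 6.8720, df = 3, p = 0.076092, reject H0.


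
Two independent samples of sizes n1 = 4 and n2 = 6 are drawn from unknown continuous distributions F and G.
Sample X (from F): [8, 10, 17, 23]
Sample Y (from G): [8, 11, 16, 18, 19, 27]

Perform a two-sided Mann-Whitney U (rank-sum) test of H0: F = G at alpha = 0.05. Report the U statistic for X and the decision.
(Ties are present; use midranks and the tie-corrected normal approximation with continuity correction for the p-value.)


Step 1: Combine and sort all 10 observations; assign midranks.
sorted (value, group): (8,X), (8,Y), (10,X), (11,Y), (16,Y), (17,X), (18,Y), (19,Y), (23,X), (27,Y)
ranks: 8->1.5, 8->1.5, 10->3, 11->4, 16->5, 17->6, 18->7, 19->8, 23->9, 27->10
Step 2: Rank sum for X: R1 = 1.5 + 3 + 6 + 9 = 19.5.
Step 3: U_X = R1 - n1(n1+1)/2 = 19.5 - 4*5/2 = 19.5 - 10 = 9.5.
       U_Y = n1*n2 - U_X = 24 - 9.5 = 14.5.
Step 4: Ties are present, so use the tie-corrected normal approximation (with continuity correction) for the p-value.
Step 5: p-value = 0.668870; compare to alpha = 0.05. fail to reject H0.

U_X = 9.5, p = 0.668870, fail to reject H0 at alpha = 0.05.


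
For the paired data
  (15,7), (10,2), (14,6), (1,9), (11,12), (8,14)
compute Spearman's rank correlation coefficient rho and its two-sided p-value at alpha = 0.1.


Step 1: Rank x and y separately (midranks; no ties here).
rank(x): 15->6, 10->3, 14->5, 1->1, 11->4, 8->2
rank(y): 7->3, 2->1, 6->2, 9->4, 12->5, 14->6
Step 2: d_i = R_x(i) - R_y(i); compute d_i^2.
  (6-3)^2=9, (3-1)^2=4, (5-2)^2=9, (1-4)^2=9, (4-5)^2=1, (2-6)^2=16
sum(d^2) = 48.
Step 3: rho = 1 - 6*48 / (6*(6^2 - 1)) = 1 - 288/210 = -0.371429.
Step 4: Under H0, t = rho * sqrt((n-2)/(1-rho^2)) = -0.8001 ~ t(4).
Step 5: Two-sided p-value from the t-distribution with 4 df = 0.468478.
Step 6: alpha = 0.1. fail to reject H0.

rho = -0.3714, p = 0.468478, fail to reject H0 at alpha = 0.1.


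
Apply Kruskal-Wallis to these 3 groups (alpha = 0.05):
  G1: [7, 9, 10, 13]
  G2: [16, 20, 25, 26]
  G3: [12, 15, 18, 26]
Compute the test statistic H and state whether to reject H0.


Step 1: Combine all N = 12 observations and assign midranks.
sorted (value, group, rank): (7,G1,1), (9,G1,2), (10,G1,3), (12,G3,4), (13,G1,5), (15,G3,6), (16,G2,7), (18,G3,8), (20,G2,9), (25,G2,10), (26,G2,11.5), (26,G3,11.5)
Step 2: Sum ranks within each group.
R_1 = 11 (n_1 = 4)
R_2 = 37.5 (n_2 = 4)
R_3 = 29.5 (n_3 = 4)
Step 3: H = 12/(N(N+1)) * sum(R_i^2/n_i) - 3(N+1)
     = 12/(12*13) * (11^2/4 + 37.5^2/4 + 29.5^2/4) - 3*13
     = 0.076923 * 599.375 - 39
     = 7.105769.
Step 4: Ties present; correction factor C = 1 - 6/(12^3 - 12) = 0.996503. Corrected H = 7.105769 / 0.996503 = 7.130702.
Step 5: Under H0, H ~ chi^2(2); p-value = 0.028287.
Step 6: alpha = 0.05. reject H0.

H = 7.1307, df = 2, p = 0.028287, reject H0.


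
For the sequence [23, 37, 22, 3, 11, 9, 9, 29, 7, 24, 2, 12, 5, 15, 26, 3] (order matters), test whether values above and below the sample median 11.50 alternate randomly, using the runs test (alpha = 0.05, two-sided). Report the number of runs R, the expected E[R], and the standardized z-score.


Step 1: Compute median = 11.50; label A = above, B = below.
Labels in order: AAABBBBABABABAAB  (n_A = 8, n_B = 8)
Step 2: Count runs R = 10.
Step 3: Under H0 (random ordering), E[R] = 2*n_A*n_B/(n_A+n_B) + 1 = 2*8*8/16 + 1 = 9.0000.
        Var[R] = 2*n_A*n_B*(2*n_A*n_B - n_A - n_B) / ((n_A+n_B)^2 * (n_A+n_B-1)) = 14336/3840 = 3.7333.
        SD[R] = 1.9322.
Step 4: Continuity-corrected z = (R - 0.5 - E[R]) / SD[R] = (10 - 0.5 - 9.0000) / 1.9322 = 0.2588.
Step 5: Two-sided p-value via normal approximation = 2*(1 - Phi(|z|)) = 0.795809.
Step 6: alpha = 0.05. fail to reject H0.

R = 10, z = 0.2588, p = 0.795809, fail to reject H0.


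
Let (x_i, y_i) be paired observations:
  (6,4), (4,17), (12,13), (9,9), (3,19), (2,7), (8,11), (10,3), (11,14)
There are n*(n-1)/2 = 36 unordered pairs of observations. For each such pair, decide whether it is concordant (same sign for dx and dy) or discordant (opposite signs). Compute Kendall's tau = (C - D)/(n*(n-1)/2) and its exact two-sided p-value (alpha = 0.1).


Step 1: Enumerate the 36 unordered pairs (i,j) with i<j and classify each by sign(x_j-x_i) * sign(y_j-y_i).
  (1,2):dx=-2,dy=+13->D; (1,3):dx=+6,dy=+9->C; (1,4):dx=+3,dy=+5->C; (1,5):dx=-3,dy=+15->D
  (1,6):dx=-4,dy=+3->D; (1,7):dx=+2,dy=+7->C; (1,8):dx=+4,dy=-1->D; (1,9):dx=+5,dy=+10->C
  (2,3):dx=+8,dy=-4->D; (2,4):dx=+5,dy=-8->D; (2,5):dx=-1,dy=+2->D; (2,6):dx=-2,dy=-10->C
  (2,7):dx=+4,dy=-6->D; (2,8):dx=+6,dy=-14->D; (2,9):dx=+7,dy=-3->D; (3,4):dx=-3,dy=-4->C
  (3,5):dx=-9,dy=+6->D; (3,6):dx=-10,dy=-6->C; (3,7):dx=-4,dy=-2->C; (3,8):dx=-2,dy=-10->C
  (3,9):dx=-1,dy=+1->D; (4,5):dx=-6,dy=+10->D; (4,6):dx=-7,dy=-2->C; (4,7):dx=-1,dy=+2->D
  (4,8):dx=+1,dy=-6->D; (4,9):dx=+2,dy=+5->C; (5,6):dx=-1,dy=-12->C; (5,7):dx=+5,dy=-8->D
  (5,8):dx=+7,dy=-16->D; (5,9):dx=+8,dy=-5->D; (6,7):dx=+6,dy=+4->C; (6,8):dx=+8,dy=-4->D
  (6,9):dx=+9,dy=+7->C; (7,8):dx=+2,dy=-8->D; (7,9):dx=+3,dy=+3->C; (8,9):dx=+1,dy=+11->C
Step 2: C = 16, D = 20, total pairs = 36.
Step 3: tau = (C - D)/(n(n-1)/2) = (16 - 20)/36 = -0.111111.
Step 4: Exact two-sided p-value (enumerate n! = 362880 permutations of y under H0): p = 0.761414.
Step 5: alpha = 0.1. fail to reject H0.

tau_b = -0.1111 (C=16, D=20), p = 0.761414, fail to reject H0.


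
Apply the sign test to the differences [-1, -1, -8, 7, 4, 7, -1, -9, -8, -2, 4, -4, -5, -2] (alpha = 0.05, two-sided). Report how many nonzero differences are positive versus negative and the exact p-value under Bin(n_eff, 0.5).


Step 1: Discard zero differences. Original n = 14; n_eff = number of nonzero differences = 14.
Nonzero differences (with sign): -1, -1, -8, +7, +4, +7, -1, -9, -8, -2, +4, -4, -5, -2
Step 2: Count signs: positive = 4, negative = 10.
Step 3: Under H0: P(positive) = 0.5, so the number of positives S ~ Bin(14, 0.5).
Step 4: Two-sided exact p-value = sum of Bin(14,0.5) probabilities at or below the observed probability = 0.179565.
Step 5: alpha = 0.05. fail to reject H0.

n_eff = 14, pos = 4, neg = 10, p = 0.179565, fail to reject H0.


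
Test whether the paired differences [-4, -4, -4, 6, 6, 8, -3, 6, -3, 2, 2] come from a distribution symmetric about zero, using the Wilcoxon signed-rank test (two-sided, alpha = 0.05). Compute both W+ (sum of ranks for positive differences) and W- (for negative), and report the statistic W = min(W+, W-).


Step 1: Drop any zero differences (none here) and take |d_i|.
|d| = [4, 4, 4, 6, 6, 8, 3, 6, 3, 2, 2]
Step 2: Midrank |d_i| (ties get averaged ranks).
ranks: |4|->6, |4|->6, |4|->6, |6|->9, |6|->9, |8|->11, |3|->3.5, |6|->9, |3|->3.5, |2|->1.5, |2|->1.5
Step 3: Attach original signs; sum ranks with positive sign and with negative sign.
W+ = 9 + 9 + 11 + 9 + 1.5 + 1.5 = 41
W- = 6 + 6 + 6 + 3.5 + 3.5 = 25
(Check: W+ + W- = 66 should equal n(n+1)/2 = 66.)
Step 4: Test statistic W = min(W+, W-) = 25.
Step 5: Ties in |d|, so use the tie-corrected normal approximation.
        E[W] = n(n+1)/4 = 11*12/4 = 33.
        Tie groups: |d|=2 (t=2), |d|=3 (t=2), |d|=4 (t=3), |d|=6 (t=3); sum(t^3 - t) = 60.
        Var[W] = n(n+1)(2n+1)/24 - sum(t^3-t)/48 = 3036/24 - 60/48 = 125.25.
        z = (W - E[W]) / sqrt(Var[W]) = (25 - 33) / 11.1915 = -0.7148.
        Two-sided p = 2*Phi(z) = 0.474716.
Step 6: alpha = 0.05. fail to reject H0.

W+ = 41, W- = 25, W = min = 25, p = 0.474716, fail to reject H0.


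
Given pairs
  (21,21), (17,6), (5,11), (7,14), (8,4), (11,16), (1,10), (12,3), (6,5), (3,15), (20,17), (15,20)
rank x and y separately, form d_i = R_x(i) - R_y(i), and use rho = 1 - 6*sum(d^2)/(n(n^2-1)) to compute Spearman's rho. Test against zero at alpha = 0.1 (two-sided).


Step 1: Rank x and y separately (midranks; no ties here).
rank(x): 21->12, 17->10, 5->3, 7->5, 8->6, 11->7, 1->1, 12->8, 6->4, 3->2, 20->11, 15->9
rank(y): 21->12, 6->4, 11->6, 14->7, 4->2, 16->9, 10->5, 3->1, 5->3, 15->8, 17->10, 20->11
Step 2: d_i = R_x(i) - R_y(i); compute d_i^2.
  (12-12)^2=0, (10-4)^2=36, (3-6)^2=9, (5-7)^2=4, (6-2)^2=16, (7-9)^2=4, (1-5)^2=16, (8-1)^2=49, (4-3)^2=1, (2-8)^2=36, (11-10)^2=1, (9-11)^2=4
sum(d^2) = 176.
Step 3: rho = 1 - 6*176 / (12*(12^2 - 1)) = 1 - 1056/1716 = 0.384615.
Step 4: Under H0, t = rho * sqrt((n-2)/(1-rho^2)) = 1.3176 ~ t(10).
Step 5: Two-sided p-value from the t-distribution with 10 df = 0.217020.
Step 6: alpha = 0.1. fail to reject H0.

rho = 0.3846, p = 0.217020, fail to reject H0 at alpha = 0.1.


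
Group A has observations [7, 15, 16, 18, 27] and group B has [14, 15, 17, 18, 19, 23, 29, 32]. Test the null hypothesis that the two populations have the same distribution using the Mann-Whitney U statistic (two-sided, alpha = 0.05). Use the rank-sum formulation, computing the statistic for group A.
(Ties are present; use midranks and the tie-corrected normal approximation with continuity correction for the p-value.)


Step 1: Combine and sort all 13 observations; assign midranks.
sorted (value, group): (7,X), (14,Y), (15,X), (15,Y), (16,X), (17,Y), (18,X), (18,Y), (19,Y), (23,Y), (27,X), (29,Y), (32,Y)
ranks: 7->1, 14->2, 15->3.5, 15->3.5, 16->5, 17->6, 18->7.5, 18->7.5, 19->9, 23->10, 27->11, 29->12, 32->13
Step 2: Rank sum for X: R1 = 1 + 3.5 + 5 + 7.5 + 11 = 28.
Step 3: U_X = R1 - n1(n1+1)/2 = 28 - 5*6/2 = 28 - 15 = 13.
       U_Y = n1*n2 - U_X = 40 - 13 = 27.
Step 4: Ties are present, so use the tie-corrected normal approximation (with continuity correction) for the p-value.
Step 5: p-value = 0.340019; compare to alpha = 0.05. fail to reject H0.

U_X = 13, p = 0.340019, fail to reject H0 at alpha = 0.05.


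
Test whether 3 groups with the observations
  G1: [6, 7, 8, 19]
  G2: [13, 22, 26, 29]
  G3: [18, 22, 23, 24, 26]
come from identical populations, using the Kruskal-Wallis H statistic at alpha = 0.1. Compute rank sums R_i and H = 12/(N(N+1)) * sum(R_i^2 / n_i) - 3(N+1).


Step 1: Combine all N = 13 observations and assign midranks.
sorted (value, group, rank): (6,G1,1), (7,G1,2), (8,G1,3), (13,G2,4), (18,G3,5), (19,G1,6), (22,G2,7.5), (22,G3,7.5), (23,G3,9), (24,G3,10), (26,G2,11.5), (26,G3,11.5), (29,G2,13)
Step 2: Sum ranks within each group.
R_1 = 12 (n_1 = 4)
R_2 = 36 (n_2 = 4)
R_3 = 43 (n_3 = 5)
Step 3: H = 12/(N(N+1)) * sum(R_i^2/n_i) - 3(N+1)
     = 12/(13*14) * (12^2/4 + 36^2/4 + 43^2/5) - 3*14
     = 0.065934 * 729.8 - 42
     = 6.118681.
Step 4: Ties present; correction factor C = 1 - 12/(13^3 - 13) = 0.994505. Corrected H = 6.118681 / 0.994505 = 6.152486.
Step 5: Under H0, H ~ chi^2(2); p-value = 0.046132.
Step 6: alpha = 0.1. reject H0.

H = 6.1525, df = 2, p = 0.046132, reject H0.


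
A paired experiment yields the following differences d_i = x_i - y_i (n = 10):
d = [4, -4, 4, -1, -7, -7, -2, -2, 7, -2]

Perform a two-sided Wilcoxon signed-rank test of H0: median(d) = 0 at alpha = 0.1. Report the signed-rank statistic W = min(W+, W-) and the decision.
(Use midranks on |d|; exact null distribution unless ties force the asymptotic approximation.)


Step 1: Drop any zero differences (none here) and take |d_i|.
|d| = [4, 4, 4, 1, 7, 7, 2, 2, 7, 2]
Step 2: Midrank |d_i| (ties get averaged ranks).
ranks: |4|->6, |4|->6, |4|->6, |1|->1, |7|->9, |7|->9, |2|->3, |2|->3, |7|->9, |2|->3
Step 3: Attach original signs; sum ranks with positive sign and with negative sign.
W+ = 6 + 6 + 9 = 21
W- = 6 + 1 + 9 + 9 + 3 + 3 + 3 = 34
(Check: W+ + W- = 55 should equal n(n+1)/2 = 55.)
Step 4: Test statistic W = min(W+, W-) = 21.
Step 5: Ties in |d|, so use the tie-corrected normal approximation.
        E[W] = n(n+1)/4 = 10*11/4 = 27.5.
        Tie groups: |d|=2 (t=3), |d|=4 (t=3), |d|=7 (t=3); sum(t^3 - t) = 72.
        Var[W] = n(n+1)(2n+1)/24 - sum(t^3-t)/48 = 2310/24 - 72/48 = 94.75.
        z = (W - E[W]) / sqrt(Var[W]) = (21 - 27.5) / 9.7340 = -0.6678.
        Two-sided p = 2*Phi(z) = 0.504284.
Step 6: alpha = 0.1. fail to reject H0.

W+ = 21, W- = 34, W = min = 21, p = 0.504284, fail to reject H0.


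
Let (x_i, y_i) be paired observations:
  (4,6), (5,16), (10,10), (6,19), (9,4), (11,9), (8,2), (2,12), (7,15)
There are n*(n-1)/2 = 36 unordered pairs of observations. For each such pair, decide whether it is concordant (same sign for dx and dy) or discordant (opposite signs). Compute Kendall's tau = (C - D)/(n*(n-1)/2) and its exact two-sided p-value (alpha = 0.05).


Step 1: Enumerate the 36 unordered pairs (i,j) with i<j and classify each by sign(x_j-x_i) * sign(y_j-y_i).
  (1,2):dx=+1,dy=+10->C; (1,3):dx=+6,dy=+4->C; (1,4):dx=+2,dy=+13->C; (1,5):dx=+5,dy=-2->D
  (1,6):dx=+7,dy=+3->C; (1,7):dx=+4,dy=-4->D; (1,8):dx=-2,dy=+6->D; (1,9):dx=+3,dy=+9->C
  (2,3):dx=+5,dy=-6->D; (2,4):dx=+1,dy=+3->C; (2,5):dx=+4,dy=-12->D; (2,6):dx=+6,dy=-7->D
  (2,7):dx=+3,dy=-14->D; (2,8):dx=-3,dy=-4->C; (2,9):dx=+2,dy=-1->D; (3,4):dx=-4,dy=+9->D
  (3,5):dx=-1,dy=-6->C; (3,6):dx=+1,dy=-1->D; (3,7):dx=-2,dy=-8->C; (3,8):dx=-8,dy=+2->D
  (3,9):dx=-3,dy=+5->D; (4,5):dx=+3,dy=-15->D; (4,6):dx=+5,dy=-10->D; (4,7):dx=+2,dy=-17->D
  (4,8):dx=-4,dy=-7->C; (4,9):dx=+1,dy=-4->D; (5,6):dx=+2,dy=+5->C; (5,7):dx=-1,dy=-2->C
  (5,8):dx=-7,dy=+8->D; (5,9):dx=-2,dy=+11->D; (6,7):dx=-3,dy=-7->C; (6,8):dx=-9,dy=+3->D
  (6,9):dx=-4,dy=+6->D; (7,8):dx=-6,dy=+10->D; (7,9):dx=-1,dy=+13->D; (8,9):dx=+5,dy=+3->C
Step 2: C = 14, D = 22, total pairs = 36.
Step 3: tau = (C - D)/(n(n-1)/2) = (14 - 22)/36 = -0.222222.
Step 4: Exact two-sided p-value (enumerate n! = 362880 permutations of y under H0): p = 0.476709.
Step 5: alpha = 0.05. fail to reject H0.

tau_b = -0.2222 (C=14, D=22), p = 0.476709, fail to reject H0.


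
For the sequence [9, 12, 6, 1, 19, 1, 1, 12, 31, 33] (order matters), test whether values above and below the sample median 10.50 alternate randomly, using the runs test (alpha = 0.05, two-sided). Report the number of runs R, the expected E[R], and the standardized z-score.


Step 1: Compute median = 10.50; label A = above, B = below.
Labels in order: BABBABBAAA  (n_A = 5, n_B = 5)
Step 2: Count runs R = 6.
Step 3: Under H0 (random ordering), E[R] = 2*n_A*n_B/(n_A+n_B) + 1 = 2*5*5/10 + 1 = 6.0000.
        Var[R] = 2*n_A*n_B*(2*n_A*n_B - n_A - n_B) / ((n_A+n_B)^2 * (n_A+n_B-1)) = 2000/900 = 2.2222.
        SD[R] = 1.4907.
Step 4: R = E[R], so z = 0 with no continuity correction.
Step 5: Two-sided p-value via normal approximation = 2*(1 - Phi(|z|)) = 1.000000.
Step 6: alpha = 0.05. fail to reject H0.

R = 6, z = 0.0000, p = 1.000000, fail to reject H0.


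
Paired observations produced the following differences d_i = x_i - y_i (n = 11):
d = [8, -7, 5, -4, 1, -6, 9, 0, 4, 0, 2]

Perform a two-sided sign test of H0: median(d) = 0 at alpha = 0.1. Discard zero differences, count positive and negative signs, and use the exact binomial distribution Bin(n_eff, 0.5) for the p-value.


Step 1: Discard zero differences. Original n = 11; n_eff = number of nonzero differences = 9.
Nonzero differences (with sign): +8, -7, +5, -4, +1, -6, +9, +4, +2
Step 2: Count signs: positive = 6, negative = 3.
Step 3: Under H0: P(positive) = 0.5, so the number of positives S ~ Bin(9, 0.5).
Step 4: Two-sided exact p-value = sum of Bin(9,0.5) probabilities at or below the observed probability = 0.507812.
Step 5: alpha = 0.1. fail to reject H0.

n_eff = 9, pos = 6, neg = 3, p = 0.507812, fail to reject H0.


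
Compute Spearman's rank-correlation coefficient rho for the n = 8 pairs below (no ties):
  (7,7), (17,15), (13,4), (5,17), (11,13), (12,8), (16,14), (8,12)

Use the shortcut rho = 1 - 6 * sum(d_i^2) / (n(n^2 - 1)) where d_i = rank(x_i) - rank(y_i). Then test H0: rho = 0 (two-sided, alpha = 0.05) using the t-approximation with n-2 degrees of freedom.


Step 1: Rank x and y separately (midranks; no ties here).
rank(x): 7->2, 17->8, 13->6, 5->1, 11->4, 12->5, 16->7, 8->3
rank(y): 7->2, 15->7, 4->1, 17->8, 13->5, 8->3, 14->6, 12->4
Step 2: d_i = R_x(i) - R_y(i); compute d_i^2.
  (2-2)^2=0, (8-7)^2=1, (6-1)^2=25, (1-8)^2=49, (4-5)^2=1, (5-3)^2=4, (7-6)^2=1, (3-4)^2=1
sum(d^2) = 82.
Step 3: rho = 1 - 6*82 / (8*(8^2 - 1)) = 1 - 492/504 = 0.023810.
Step 4: Under H0, t = rho * sqrt((n-2)/(1-rho^2)) = 0.0583 ~ t(6).
Step 5: Two-sided p-value from the t-distribution with 6 df = 0.955374.
Step 6: alpha = 0.05. fail to reject H0.

rho = 0.0238, p = 0.955374, fail to reject H0 at alpha = 0.05.


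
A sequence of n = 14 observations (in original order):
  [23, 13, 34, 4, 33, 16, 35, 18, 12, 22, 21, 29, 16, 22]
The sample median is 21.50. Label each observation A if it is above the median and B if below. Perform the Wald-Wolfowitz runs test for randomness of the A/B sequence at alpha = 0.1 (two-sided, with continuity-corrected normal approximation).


Step 1: Compute median = 21.50; label A = above, B = below.
Labels in order: ABABABABBABABA  (n_A = 7, n_B = 7)
Step 2: Count runs R = 13.
Step 3: Under H0 (random ordering), E[R] = 2*n_A*n_B/(n_A+n_B) + 1 = 2*7*7/14 + 1 = 8.0000.
        Var[R] = 2*n_A*n_B*(2*n_A*n_B - n_A - n_B) / ((n_A+n_B)^2 * (n_A+n_B-1)) = 8232/2548 = 3.2308.
        SD[R] = 1.7974.
Step 4: Continuity-corrected z = (R - 0.5 - E[R]) / SD[R] = (13 - 0.5 - 8.0000) / 1.7974 = 2.5036.
Step 5: Two-sided p-value via normal approximation = 2*(1 - Phi(|z|)) = 0.012295.
Step 6: alpha = 0.1. reject H0.

R = 13, z = 2.5036, p = 0.012295, reject H0.


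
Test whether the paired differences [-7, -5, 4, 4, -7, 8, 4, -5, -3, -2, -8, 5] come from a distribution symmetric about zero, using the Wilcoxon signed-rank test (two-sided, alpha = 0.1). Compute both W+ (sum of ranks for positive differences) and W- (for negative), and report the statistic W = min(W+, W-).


Step 1: Drop any zero differences (none here) and take |d_i|.
|d| = [7, 5, 4, 4, 7, 8, 4, 5, 3, 2, 8, 5]
Step 2: Midrank |d_i| (ties get averaged ranks).
ranks: |7|->9.5, |5|->7, |4|->4, |4|->4, |7|->9.5, |8|->11.5, |4|->4, |5|->7, |3|->2, |2|->1, |8|->11.5, |5|->7
Step 3: Attach original signs; sum ranks with positive sign and with negative sign.
W+ = 4 + 4 + 11.5 + 4 + 7 = 30.5
W- = 9.5 + 7 + 9.5 + 7 + 2 + 1 + 11.5 = 47.5
(Check: W+ + W- = 78 should equal n(n+1)/2 = 78.)
Step 4: Test statistic W = min(W+, W-) = 30.5.
Step 5: Ties in |d|, so use the tie-corrected normal approximation.
        E[W] = n(n+1)/4 = 12*13/4 = 39.
        Tie groups: |d|=4 (t=3), |d|=5 (t=3), |d|=7 (t=2), |d|=8 (t=2); sum(t^3 - t) = 60.
        Var[W] = n(n+1)(2n+1)/24 - sum(t^3-t)/48 = 3900/24 - 60/48 = 161.25.
        z = (W - E[W]) / sqrt(Var[W]) = (30.5 - 39) / 12.6984 = -0.6694.
        Two-sided p = 2*Phi(z) = 0.503257.
Step 6: alpha = 0.1. fail to reject H0.

W+ = 30.5, W- = 47.5, W = min = 30.5, p = 0.503257, fail to reject H0.


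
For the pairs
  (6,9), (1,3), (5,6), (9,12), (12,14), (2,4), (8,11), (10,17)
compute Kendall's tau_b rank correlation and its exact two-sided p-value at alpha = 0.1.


Step 1: Enumerate the 28 unordered pairs (i,j) with i<j and classify each by sign(x_j-x_i) * sign(y_j-y_i).
  (1,2):dx=-5,dy=-6->C; (1,3):dx=-1,dy=-3->C; (1,4):dx=+3,dy=+3->C; (1,5):dx=+6,dy=+5->C
  (1,6):dx=-4,dy=-5->C; (1,7):dx=+2,dy=+2->C; (1,8):dx=+4,dy=+8->C; (2,3):dx=+4,dy=+3->C
  (2,4):dx=+8,dy=+9->C; (2,5):dx=+11,dy=+11->C; (2,6):dx=+1,dy=+1->C; (2,7):dx=+7,dy=+8->C
  (2,8):dx=+9,dy=+14->C; (3,4):dx=+4,dy=+6->C; (3,5):dx=+7,dy=+8->C; (3,6):dx=-3,dy=-2->C
  (3,7):dx=+3,dy=+5->C; (3,8):dx=+5,dy=+11->C; (4,5):dx=+3,dy=+2->C; (4,6):dx=-7,dy=-8->C
  (4,7):dx=-1,dy=-1->C; (4,8):dx=+1,dy=+5->C; (5,6):dx=-10,dy=-10->C; (5,7):dx=-4,dy=-3->C
  (5,8):dx=-2,dy=+3->D; (6,7):dx=+6,dy=+7->C; (6,8):dx=+8,dy=+13->C; (7,8):dx=+2,dy=+6->C
Step 2: C = 27, D = 1, total pairs = 28.
Step 3: tau = (C - D)/(n(n-1)/2) = (27 - 1)/28 = 0.928571.
Step 4: Exact two-sided p-value (enumerate n! = 40320 permutations of y under H0): p = 0.000397.
Step 5: alpha = 0.1. reject H0.

tau_b = 0.9286 (C=27, D=1), p = 0.000397, reject H0.


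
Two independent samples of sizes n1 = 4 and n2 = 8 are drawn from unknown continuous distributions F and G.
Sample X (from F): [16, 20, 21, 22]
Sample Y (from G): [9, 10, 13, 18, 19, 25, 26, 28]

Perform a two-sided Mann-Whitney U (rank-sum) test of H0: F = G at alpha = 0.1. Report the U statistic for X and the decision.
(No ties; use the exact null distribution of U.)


Step 1: Combine and sort all 12 observations; assign midranks.
sorted (value, group): (9,Y), (10,Y), (13,Y), (16,X), (18,Y), (19,Y), (20,X), (21,X), (22,X), (25,Y), (26,Y), (28,Y)
ranks: 9->1, 10->2, 13->3, 16->4, 18->5, 19->6, 20->7, 21->8, 22->9, 25->10, 26->11, 28->12
Step 2: Rank sum for X: R1 = 4 + 7 + 8 + 9 = 28.
Step 3: U_X = R1 - n1(n1+1)/2 = 28 - 4*5/2 = 28 - 10 = 18.
       U_Y = n1*n2 - U_X = 32 - 18 = 14.
Step 4: No ties, so the exact null distribution of U (based on enumerating the C(12,4) = 495 equally likely rank assignments) gives the two-sided p-value.
Step 5: p-value = 0.808081; compare to alpha = 0.1. fail to reject H0.

U_X = 18, p = 0.808081, fail to reject H0 at alpha = 0.1.


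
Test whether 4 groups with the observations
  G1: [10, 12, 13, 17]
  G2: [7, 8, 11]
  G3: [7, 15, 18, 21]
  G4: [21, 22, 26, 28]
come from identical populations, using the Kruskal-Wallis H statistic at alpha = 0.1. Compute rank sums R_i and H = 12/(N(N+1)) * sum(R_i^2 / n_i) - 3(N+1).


Step 1: Combine all N = 15 observations and assign midranks.
sorted (value, group, rank): (7,G2,1.5), (7,G3,1.5), (8,G2,3), (10,G1,4), (11,G2,5), (12,G1,6), (13,G1,7), (15,G3,8), (17,G1,9), (18,G3,10), (21,G3,11.5), (21,G4,11.5), (22,G4,13), (26,G4,14), (28,G4,15)
Step 2: Sum ranks within each group.
R_1 = 26 (n_1 = 4)
R_2 = 9.5 (n_2 = 3)
R_3 = 31 (n_3 = 4)
R_4 = 53.5 (n_4 = 4)
Step 3: H = 12/(N(N+1)) * sum(R_i^2/n_i) - 3(N+1)
     = 12/(15*16) * (26^2/4 + 9.5^2/3 + 31^2/4 + 53.5^2/4) - 3*16
     = 0.050000 * 1154.9 - 48
     = 9.744792.
Step 4: Ties present; correction factor C = 1 - 12/(15^3 - 15) = 0.996429. Corrected H = 9.744792 / 0.996429 = 9.779719.
Step 5: Under H0, H ~ chi^2(3); p-value = 0.020534.
Step 6: alpha = 0.1. reject H0.

H = 9.7797, df = 3, p = 0.020534, reject H0.


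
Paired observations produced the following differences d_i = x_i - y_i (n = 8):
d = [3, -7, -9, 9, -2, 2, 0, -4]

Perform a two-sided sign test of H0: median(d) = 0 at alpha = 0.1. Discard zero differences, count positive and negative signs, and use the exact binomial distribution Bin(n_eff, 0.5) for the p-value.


Step 1: Discard zero differences. Original n = 8; n_eff = number of nonzero differences = 7.
Nonzero differences (with sign): +3, -7, -9, +9, -2, +2, -4
Step 2: Count signs: positive = 3, negative = 4.
Step 3: Under H0: P(positive) = 0.5, so the number of positives S ~ Bin(7, 0.5).
Step 4: Two-sided exact p-value = sum of Bin(7,0.5) probabilities at or below the observed probability = 1.000000.
Step 5: alpha = 0.1. fail to reject H0.

n_eff = 7, pos = 3, neg = 4, p = 1.000000, fail to reject H0.


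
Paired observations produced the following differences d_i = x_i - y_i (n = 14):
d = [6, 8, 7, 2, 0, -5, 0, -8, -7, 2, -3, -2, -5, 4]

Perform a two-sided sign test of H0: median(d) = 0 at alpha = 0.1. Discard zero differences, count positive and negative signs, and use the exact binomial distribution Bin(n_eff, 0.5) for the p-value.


Step 1: Discard zero differences. Original n = 14; n_eff = number of nonzero differences = 12.
Nonzero differences (with sign): +6, +8, +7, +2, -5, -8, -7, +2, -3, -2, -5, +4
Step 2: Count signs: positive = 6, negative = 6.
Step 3: Under H0: P(positive) = 0.5, so the number of positives S ~ Bin(12, 0.5).
Step 4: Two-sided exact p-value = sum of Bin(12,0.5) probabilities at or below the observed probability = 1.000000.
Step 5: alpha = 0.1. fail to reject H0.

n_eff = 12, pos = 6, neg = 6, p = 1.000000, fail to reject H0.


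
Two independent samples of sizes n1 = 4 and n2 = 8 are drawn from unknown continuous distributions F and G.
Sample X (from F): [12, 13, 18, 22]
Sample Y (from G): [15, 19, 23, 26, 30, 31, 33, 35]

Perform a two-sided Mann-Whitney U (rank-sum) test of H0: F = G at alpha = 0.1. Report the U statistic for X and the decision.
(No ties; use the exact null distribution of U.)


Step 1: Combine and sort all 12 observations; assign midranks.
sorted (value, group): (12,X), (13,X), (15,Y), (18,X), (19,Y), (22,X), (23,Y), (26,Y), (30,Y), (31,Y), (33,Y), (35,Y)
ranks: 12->1, 13->2, 15->3, 18->4, 19->5, 22->6, 23->7, 26->8, 30->9, 31->10, 33->11, 35->12
Step 2: Rank sum for X: R1 = 1 + 2 + 4 + 6 = 13.
Step 3: U_X = R1 - n1(n1+1)/2 = 13 - 4*5/2 = 13 - 10 = 3.
       U_Y = n1*n2 - U_X = 32 - 3 = 29.
Step 4: No ties, so the exact null distribution of U (based on enumerating the C(12,4) = 495 equally likely rank assignments) gives the two-sided p-value.
Step 5: p-value = 0.028283; compare to alpha = 0.1. reject H0.

U_X = 3, p = 0.028283, reject H0 at alpha = 0.1.


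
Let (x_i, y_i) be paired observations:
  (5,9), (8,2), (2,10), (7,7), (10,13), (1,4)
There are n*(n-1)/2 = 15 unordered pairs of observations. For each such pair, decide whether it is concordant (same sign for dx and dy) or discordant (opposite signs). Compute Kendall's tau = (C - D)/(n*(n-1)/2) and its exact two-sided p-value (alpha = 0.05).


Step 1: Enumerate the 15 unordered pairs (i,j) with i<j and classify each by sign(x_j-x_i) * sign(y_j-y_i).
  (1,2):dx=+3,dy=-7->D; (1,3):dx=-3,dy=+1->D; (1,4):dx=+2,dy=-2->D; (1,5):dx=+5,dy=+4->C
  (1,6):dx=-4,dy=-5->C; (2,3):dx=-6,dy=+8->D; (2,4):dx=-1,dy=+5->D; (2,5):dx=+2,dy=+11->C
  (2,6):dx=-7,dy=+2->D; (3,4):dx=+5,dy=-3->D; (3,5):dx=+8,dy=+3->C; (3,6):dx=-1,dy=-6->C
  (4,5):dx=+3,dy=+6->C; (4,6):dx=-6,dy=-3->C; (5,6):dx=-9,dy=-9->C
Step 2: C = 8, D = 7, total pairs = 15.
Step 3: tau = (C - D)/(n(n-1)/2) = (8 - 7)/15 = 0.066667.
Step 4: Exact two-sided p-value (enumerate n! = 720 permutations of y under H0): p = 1.000000.
Step 5: alpha = 0.05. fail to reject H0.

tau_b = 0.0667 (C=8, D=7), p = 1.000000, fail to reject H0.


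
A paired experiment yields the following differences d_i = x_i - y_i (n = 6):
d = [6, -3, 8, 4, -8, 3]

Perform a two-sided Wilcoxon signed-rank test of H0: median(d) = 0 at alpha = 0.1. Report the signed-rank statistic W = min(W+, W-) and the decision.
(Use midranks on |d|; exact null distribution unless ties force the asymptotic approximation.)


Step 1: Drop any zero differences (none here) and take |d_i|.
|d| = [6, 3, 8, 4, 8, 3]
Step 2: Midrank |d_i| (ties get averaged ranks).
ranks: |6|->4, |3|->1.5, |8|->5.5, |4|->3, |8|->5.5, |3|->1.5
Step 3: Attach original signs; sum ranks with positive sign and with negative sign.
W+ = 4 + 5.5 + 3 + 1.5 = 14
W- = 1.5 + 5.5 = 7
(Check: W+ + W- = 21 should equal n(n+1)/2 = 21.)
Step 4: Test statistic W = min(W+, W-) = 7.
Step 5: Ties in |d|, so use the tie-corrected normal approximation.
        E[W] = n(n+1)/4 = 6*7/4 = 10.5.
        Tie groups: |d|=3 (t=2), |d|=8 (t=2); sum(t^3 - t) = 12.
        Var[W] = n(n+1)(2n+1)/24 - sum(t^3-t)/48 = 546/24 - 12/48 = 22.5.
        z = (W - E[W]) / sqrt(Var[W]) = (7 - 10.5) / 4.7434 = -0.7379.
        Two-sided p = 2*Phi(z) = 0.460597.
Step 6: alpha = 0.1. fail to reject H0.

W+ = 14, W- = 7, W = min = 7, p = 0.460597, fail to reject H0.


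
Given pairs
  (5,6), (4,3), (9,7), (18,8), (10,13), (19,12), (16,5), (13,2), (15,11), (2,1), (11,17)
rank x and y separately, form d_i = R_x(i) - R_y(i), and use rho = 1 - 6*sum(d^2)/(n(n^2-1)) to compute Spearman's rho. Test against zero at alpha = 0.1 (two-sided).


Step 1: Rank x and y separately (midranks; no ties here).
rank(x): 5->3, 4->2, 9->4, 18->10, 10->5, 19->11, 16->9, 13->7, 15->8, 2->1, 11->6
rank(y): 6->5, 3->3, 7->6, 8->7, 13->10, 12->9, 5->4, 2->2, 11->8, 1->1, 17->11
Step 2: d_i = R_x(i) - R_y(i); compute d_i^2.
  (3-5)^2=4, (2-3)^2=1, (4-6)^2=4, (10-7)^2=9, (5-10)^2=25, (11-9)^2=4, (9-4)^2=25, (7-2)^2=25, (8-8)^2=0, (1-1)^2=0, (6-11)^2=25
sum(d^2) = 122.
Step 3: rho = 1 - 6*122 / (11*(11^2 - 1)) = 1 - 732/1320 = 0.445455.
Step 4: Under H0, t = rho * sqrt((n-2)/(1-rho^2)) = 1.4926 ~ t(9).
Step 5: Two-sided p-value from the t-distribution with 9 df = 0.169733.
Step 6: alpha = 0.1. fail to reject H0.

rho = 0.4455, p = 0.169733, fail to reject H0 at alpha = 0.1.


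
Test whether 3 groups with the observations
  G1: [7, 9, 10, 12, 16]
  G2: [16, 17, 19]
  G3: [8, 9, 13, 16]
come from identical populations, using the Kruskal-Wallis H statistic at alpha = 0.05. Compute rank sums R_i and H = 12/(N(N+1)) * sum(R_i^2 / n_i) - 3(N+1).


Step 1: Combine all N = 12 observations and assign midranks.
sorted (value, group, rank): (7,G1,1), (8,G3,2), (9,G1,3.5), (9,G3,3.5), (10,G1,5), (12,G1,6), (13,G3,7), (16,G1,9), (16,G2,9), (16,G3,9), (17,G2,11), (19,G2,12)
Step 2: Sum ranks within each group.
R_1 = 24.5 (n_1 = 5)
R_2 = 32 (n_2 = 3)
R_3 = 21.5 (n_3 = 4)
Step 3: H = 12/(N(N+1)) * sum(R_i^2/n_i) - 3(N+1)
     = 12/(12*13) * (24.5^2/5 + 32^2/3 + 21.5^2/4) - 3*13
     = 0.076923 * 576.946 - 39
     = 5.380449.
Step 4: Ties present; correction factor C = 1 - 30/(12^3 - 12) = 0.982517. Corrected H = 5.380449 / 0.982517 = 5.476186.
Step 5: Under H0, H ~ chi^2(2); p-value = 0.064694.
Step 6: alpha = 0.05. fail to reject H0.

H = 5.4762, df = 2, p = 0.064694, fail to reject H0.


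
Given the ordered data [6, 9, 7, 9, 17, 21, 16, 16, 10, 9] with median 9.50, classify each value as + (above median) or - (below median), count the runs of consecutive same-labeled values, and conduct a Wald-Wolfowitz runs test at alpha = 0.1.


Step 1: Compute median = 9.50; label A = above, B = below.
Labels in order: BBBBAAAAAB  (n_A = 5, n_B = 5)
Step 2: Count runs R = 3.
Step 3: Under H0 (random ordering), E[R] = 2*n_A*n_B/(n_A+n_B) + 1 = 2*5*5/10 + 1 = 6.0000.
        Var[R] = 2*n_A*n_B*(2*n_A*n_B - n_A - n_B) / ((n_A+n_B)^2 * (n_A+n_B-1)) = 2000/900 = 2.2222.
        SD[R] = 1.4907.
Step 4: Continuity-corrected z = (R + 0.5 - E[R]) / SD[R] = (3 + 0.5 - 6.0000) / 1.4907 = -1.6771.
Step 5: Two-sided p-value via normal approximation = 2*(1 - Phi(|z|)) = 0.093533.
Step 6: alpha = 0.1. reject H0.

R = 3, z = -1.6771, p = 0.093533, reject H0.


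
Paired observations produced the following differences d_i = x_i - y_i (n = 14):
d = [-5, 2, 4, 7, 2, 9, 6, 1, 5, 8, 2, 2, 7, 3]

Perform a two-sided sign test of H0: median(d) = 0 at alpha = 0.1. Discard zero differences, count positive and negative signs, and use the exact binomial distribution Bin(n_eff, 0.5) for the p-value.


Step 1: Discard zero differences. Original n = 14; n_eff = number of nonzero differences = 14.
Nonzero differences (with sign): -5, +2, +4, +7, +2, +9, +6, +1, +5, +8, +2, +2, +7, +3
Step 2: Count signs: positive = 13, negative = 1.
Step 3: Under H0: P(positive) = 0.5, so the number of positives S ~ Bin(14, 0.5).
Step 4: Two-sided exact p-value = sum of Bin(14,0.5) probabilities at or below the observed probability = 0.001831.
Step 5: alpha = 0.1. reject H0.

n_eff = 14, pos = 13, neg = 1, p = 0.001831, reject H0.


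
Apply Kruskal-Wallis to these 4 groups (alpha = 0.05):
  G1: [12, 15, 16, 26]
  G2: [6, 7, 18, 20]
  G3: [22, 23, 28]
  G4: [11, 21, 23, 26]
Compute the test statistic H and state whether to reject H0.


Step 1: Combine all N = 15 observations and assign midranks.
sorted (value, group, rank): (6,G2,1), (7,G2,2), (11,G4,3), (12,G1,4), (15,G1,5), (16,G1,6), (18,G2,7), (20,G2,8), (21,G4,9), (22,G3,10), (23,G3,11.5), (23,G4,11.5), (26,G1,13.5), (26,G4,13.5), (28,G3,15)
Step 2: Sum ranks within each group.
R_1 = 28.5 (n_1 = 4)
R_2 = 18 (n_2 = 4)
R_3 = 36.5 (n_3 = 3)
R_4 = 37 (n_4 = 4)
Step 3: H = 12/(N(N+1)) * sum(R_i^2/n_i) - 3(N+1)
     = 12/(15*16) * (28.5^2/4 + 18^2/4 + 36.5^2/3 + 37^2/4) - 3*16
     = 0.050000 * 1070.4 - 48
     = 5.519792.
Step 4: Ties present; correction factor C = 1 - 12/(15^3 - 15) = 0.996429. Corrected H = 5.519792 / 0.996429 = 5.539576.
Step 5: Under H0, H ~ chi^2(3); p-value = 0.136291.
Step 6: alpha = 0.05. fail to reject H0.

H = 5.5396, df = 3, p = 0.136291, fail to reject H0.
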